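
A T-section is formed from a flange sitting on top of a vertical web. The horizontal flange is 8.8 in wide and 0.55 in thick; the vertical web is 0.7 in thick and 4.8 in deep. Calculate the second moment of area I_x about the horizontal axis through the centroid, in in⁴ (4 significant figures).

I_x ≈ 20.76 in⁴

Break the section into simple shapes (no overlaps), measuring from the bottom-left corner of the bounding box.
Flange: 8.8 × 0.55, A = 4.84 in², y = 5.075 in, Ī = 0.122008 in⁴.
Web: 0.7 × 4.8, A = 3.36 in², y = 2.4 in, Ī = 6.4512 in⁴.
Centroid: ȳ = ΣA·y / ΣA = 3.9789 in.
Transfer each piece to the horizontal axis through the centroid using Ī + A·d² with d = y − 3.9789:
  flange: d = 1.0961 in → contributes +5.93693 in⁴
  web: d = -1.5789 in → contributes +14.8275 in⁴
Total I = 20.7644 in⁴.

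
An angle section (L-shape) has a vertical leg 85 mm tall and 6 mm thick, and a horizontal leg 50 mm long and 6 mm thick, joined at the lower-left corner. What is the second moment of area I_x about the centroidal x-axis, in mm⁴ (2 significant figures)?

I_x ≈ 5.8 × 10⁵ mm⁴

Break the section into simple shapes (no overlaps), measuring from the bottom-left corner of the bounding box.
Vertical leg: 6 × 85, A = 510 mm², y = 42.5 mm, Ī = 307 063 mm⁴.
Horizontal leg (remainder): 44 × 6, A = 264 mm², y = 3 mm, Ī = 792 mm⁴.
Centroid: ȳ = ΣA·y / ΣA = 29.03 mm.
Transfer each piece to the centroidal x-axis using Ī + A·d² with d = y − 29.03:
  vertical leg: d = 13.47 mm → contributes +399 637 mm⁴
  horizontal leg (remainder): d = -26.03 mm → contributes +179 629 mm⁴
Total I = 579 265 mm⁴.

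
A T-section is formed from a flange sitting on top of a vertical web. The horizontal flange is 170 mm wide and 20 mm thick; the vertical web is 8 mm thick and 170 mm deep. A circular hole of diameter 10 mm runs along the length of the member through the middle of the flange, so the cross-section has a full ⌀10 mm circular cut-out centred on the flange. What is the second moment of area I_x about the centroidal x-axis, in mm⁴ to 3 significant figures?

I_x ≈ 1.21 × 10⁷ mm⁴

Split into non-overlapping primitives; take the origin at the lower-left of the bounding box.
Flange: 170 × 20, A = 3 400 mm², y = 180 mm, Ī = 113 333 mm⁴.
Web: 8 × 170, A = 1 360 mm², y = 85 mm, Ī = 3 275 333 mm⁴.
Hole (subtracted): ⌀10, A = 78.54 mm², y = 180 mm, Ī = 490.87 mm⁴.
Centroid: ȳ = ΣA·y / ΣA = 152.4 mm.
Transfer each piece to the centroidal x-axis using Ī + A·d² with d = y − 152.4:
  flange: d = 27.598 mm → contributes +2 702 985 mm⁴
  web: d = -67.402 mm → contributes +9 453 812 mm⁴
  hole: d = 27.598 mm → contributes −60 312 mm⁴
Total I = 12 096 485 mm⁴.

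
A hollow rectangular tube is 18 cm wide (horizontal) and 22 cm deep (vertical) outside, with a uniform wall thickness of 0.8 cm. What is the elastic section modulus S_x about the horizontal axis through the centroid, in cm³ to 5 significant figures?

S_x ≈ 397.22 cm³

Treat the section as a set of non-overlapping primitives; coordinates are from the bounding-box lower-left.
Outer rectangle: 18 × 22, A = 396 cm², y = 11 cm, Ī = 15 972 cm⁴.
Inner void (subtracted): 16.4 × 20.4, A = 334.56 cm², y = 11 cm, Ī = 11602.54 cm⁴.
By symmetry the centroid is at mid-height, ȳ = 11 cm.
All pieces are centred on the horizontal axis through the centroid, so I = ΣĪ (holes subtracted) = 4369.459 cm⁴.
Extreme fibre distance c = 11 cm; S = I/c = 397.2236 cm³.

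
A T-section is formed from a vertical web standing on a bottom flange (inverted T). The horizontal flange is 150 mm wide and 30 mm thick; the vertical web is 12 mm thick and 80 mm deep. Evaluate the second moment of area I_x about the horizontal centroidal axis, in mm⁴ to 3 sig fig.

I_x ≈ 3.24 × 10⁶ mm⁴

Split into non-overlapping primitives; take the origin at the lower-left of the bounding box.
Flange: 150 × 30, A = 4 500 mm², y = 15 mm, Ī = 337 500 mm⁴.
Web: 12 × 80, A = 960 mm², y = 70 mm, Ī = 512 000 mm⁴.
Centroid: ȳ = ΣA·y / ΣA = 24.67 mm.
Transfer each piece to the horizontal centroidal axis using Ī + A·d² with d = y − 24.67:
  flange: d = -9.6703 mm → contributes +758 319 mm⁴
  web: d = 45.33 mm → contributes +2 484 588 mm⁴
Total I = 3 242 907 mm⁴.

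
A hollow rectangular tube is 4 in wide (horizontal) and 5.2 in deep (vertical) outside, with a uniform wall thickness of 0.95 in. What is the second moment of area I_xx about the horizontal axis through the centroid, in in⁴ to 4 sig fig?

Decompose the section into non-overlapping parts with the origin at the bottom-left of its bounding rectangle.
Outer rectangle: 4 × 5.2, A = 20.8 in², y = 2.6 in, Ī = 46.8693 in⁴.
Inner void (subtracted): 2.1 × 3.3, A = 6.93 in², y = 2.6 in, Ī = 6.28898 in⁴.
By symmetry the centroid is at mid-height, ȳ = 2.6 in.
All pieces are centred on the horizontal axis through the centroid, so I = ΣĪ (holes subtracted) = 40.5804 in⁴.

I_xx ≈ 40.58 in⁴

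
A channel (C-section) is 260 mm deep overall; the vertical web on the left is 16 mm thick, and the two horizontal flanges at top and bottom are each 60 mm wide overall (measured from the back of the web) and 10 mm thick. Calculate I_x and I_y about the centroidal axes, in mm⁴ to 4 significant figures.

I_x ≈ 3.719 × 10⁷ mm⁴, I_y ≈ 8.844 × 10⁵ mm⁴

Break the section into simple shapes (no overlaps), measuring from the bottom-left corner of the bounding box.
Web: 16 × 260, A = 4 160 mm², y = 130 mm, Ī = 23 434 667 mm⁴.
Top flange (beyond web): 44 × 10, A = 440 mm², y = 255 mm, Ī = 3666.67 mm⁴.
Bottom flange (beyond web): 44 × 10, A = 440 mm², y = 5 mm, Ī = 3666.67 mm⁴.
By symmetry the centroid is at mid-height, ȳ = 130 mm.
Transfer each piece to the centroidal x-axis using Ī + A·d² with d = y − 130:
  web: d = 0 mm → contributes +23 434 667 mm⁴
  top flange (beyond web): d = 125 mm → contributes +6 878 667 mm⁴
  bottom flange (beyond web): d = -125 mm → contributes +6 878 667 mm⁴
Total I = 37 192 000 mm⁴.
For the y-axis: x̄ = 13.2381 mm.
Repeating about the centroidal y-axis gives I_y = 884 434 mm⁴.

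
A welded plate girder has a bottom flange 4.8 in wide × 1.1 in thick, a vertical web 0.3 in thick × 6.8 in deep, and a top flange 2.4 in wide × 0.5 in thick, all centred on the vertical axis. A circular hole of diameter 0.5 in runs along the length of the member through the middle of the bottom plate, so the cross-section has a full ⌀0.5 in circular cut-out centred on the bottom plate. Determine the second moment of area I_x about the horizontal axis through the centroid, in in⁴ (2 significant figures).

I_x ≈ 74 in⁴

Treat the section as a set of non-overlapping primitives; coordinates are from the bounding-box lower-left.
Bottom plate: 4.8 × 1.1, A = 5.28 in², y = 0.55 in, Ī = 0.5324 in⁴.
Web plate: 0.3 × 6.8, A = 2.04 in², y = 4.5 in, Ī = 7.861 in⁴.
Top plate: 2.4 × 0.5, A = 1.2 in², y = 8.15 in, Ī = 0.025 in⁴.
Hole (subtracted): ⌀0.5, A = 0.1963 in², y = 0.55 in, Ī = 0.003068 in⁴.
Centroid: ȳ = ΣA·y / ΣA = 2.614 in.
Transfer each piece to the horizontal axis through the centroid using Ī + A·d² with d = y − 2.614:
  bottom plate: d = -2.064 in → contributes +23.02 in⁴
  web plate: d = 1.886 in → contributes +15.12 in⁴
  top plate: d = 5.536 in → contributes +36.8 in⁴
  hole: d = -2.064 in → contributes −0.8393 in⁴
Total I = 74.1 in⁴.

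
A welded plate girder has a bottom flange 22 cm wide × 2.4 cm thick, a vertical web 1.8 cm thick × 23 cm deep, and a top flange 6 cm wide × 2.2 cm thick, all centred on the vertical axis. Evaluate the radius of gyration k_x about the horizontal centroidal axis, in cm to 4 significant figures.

k_x ≈ 9.698 cm

Treat the section as a set of non-overlapping primitives; coordinates are from the bounding-box lower-left.
Bottom plate: 22 × 2.4, A = 52.8 cm², y = 1.2 cm, Ī = 25.344 cm⁴.
Web plate: 1.8 × 23, A = 41.4 cm², y = 13.9 cm, Ī = 1825.05 cm⁴.
Top plate: 6 × 2.2, A = 13.2 cm², y = 26.5 cm, Ī = 5.324 cm⁴.
Centroid: ȳ = ΣA·y / ΣA = 9.20503 cm.
Transfer each piece to the horizontal centroidal axis using Ī + A·d² with d = y − 9.20503:
  bottom plate: d = -8.00503 cm → contributes +3408.79 cm⁴
  web plate: d = 4.69497 cm → contributes +2737.62 cm⁴
  top plate: d = 17.295 cm → contributes +3953.66 cm⁴
Total I = 10100.1 cm⁴.
Radius of gyration: k = √(I/A) = √(10100.1 / 107.4) = 9.69751 cm.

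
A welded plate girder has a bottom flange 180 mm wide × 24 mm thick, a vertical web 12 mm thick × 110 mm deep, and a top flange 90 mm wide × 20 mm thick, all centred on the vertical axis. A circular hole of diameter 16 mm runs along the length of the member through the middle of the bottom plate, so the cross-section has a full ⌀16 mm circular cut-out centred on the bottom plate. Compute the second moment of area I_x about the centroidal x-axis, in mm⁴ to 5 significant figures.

Break the section into simple shapes (no overlaps), measuring from the bottom-left corner of the bounding box.
Bottom plate: 180 × 24, A = 4 320 mm², y = 12 mm, Ī = 207 360 mm⁴.
Web plate: 12 × 110, A = 1 320 mm², y = 79 mm, Ī = 1 331 000 mm⁴.
Top plate: 90 × 20, A = 1 800 mm², y = 144 mm, Ī = 60 000 mm⁴.
Hole (subtracted): ⌀16, A = 201.0619 mm², y = 12 mm, Ī = 3216.991 mm⁴.
Centroid: ȳ = ΣA·y / ΣA = 57.03976 mm.
Transfer each piece to the centroidal x-axis using Ī + A·d² with d = y − 57.03976:
  bottom plate: d = -45.03976 mm → contributes +8 970 824 mm⁴
  web plate: d = 21.96024 mm → contributes +1 967 573 mm⁴
  top plate: d = 86.96024 mm → contributes +13 671 751 mm⁴
  hole: d = -45.03976 mm → contributes −411087.1 mm⁴
Total I = 24 199 061 mm⁴.

I_x ≈ 2.4199 × 10⁷ mm⁴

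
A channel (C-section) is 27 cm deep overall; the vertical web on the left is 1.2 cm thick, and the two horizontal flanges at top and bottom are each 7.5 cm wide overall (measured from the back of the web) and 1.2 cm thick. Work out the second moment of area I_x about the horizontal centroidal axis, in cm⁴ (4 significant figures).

I_x ≈ 4486 cm⁴

Break the section into simple shapes (no overlaps), measuring from the bottom-left corner of the bounding box.
Web: 1.2 × 27, A = 32.4 cm², y = 13.5 cm, Ī = 1968.3 cm⁴.
Top flange (beyond web): 6.3 × 1.2, A = 7.56 cm², y = 26.4 cm, Ī = 0.9072 cm⁴.
Bottom flange (beyond web): 6.3 × 1.2, A = 7.56 cm², y = 0.6 cm, Ī = 0.9072 cm⁴.
By symmetry the centroid is at mid-height, ȳ = 13.5 cm.
Transfer each piece to the horizontal centroidal axis using Ī + A·d² with d = y − 13.5:
  web: d = 0 cm → contributes +1968.3 cm⁴
  top flange (beyond web): d = 12.9 cm → contributes +1258.97 cm⁴
  bottom flange (beyond web): d = -12.9 cm → contributes +1258.97 cm⁴
Total I = 4486.23 cm⁴.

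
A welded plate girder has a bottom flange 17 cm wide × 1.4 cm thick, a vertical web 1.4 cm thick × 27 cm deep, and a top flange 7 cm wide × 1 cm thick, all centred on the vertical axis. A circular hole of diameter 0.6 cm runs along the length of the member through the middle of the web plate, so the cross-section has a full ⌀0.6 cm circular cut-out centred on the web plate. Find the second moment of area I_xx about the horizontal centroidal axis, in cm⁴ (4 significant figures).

Split into non-overlapping primitives; take the origin at the lower-left of the bounding box.
Bottom plate: 17 × 1.4, A = 23.8 cm², y = 0.7 cm, Ī = 3.88733 cm⁴.
Web plate: 1.4 × 27, A = 37.8 cm², y = 14.9 cm, Ī = 2296.35 cm⁴.
Top plate: 7 × 1, A = 7 cm², y = 28.9 cm, Ī = 0.583333 cm⁴.
Hole (subtracted): ⌀0.6, A = 0.282743 cm², y = 14.9 cm, Ī = 0.00636173 cm⁴.
Centroid: ȳ = ΣA·y / ΣA = 11.3876 cm.
Transfer each piece to the horizontal centroidal axis using Ī + A·d² with d = y − 11.3876:
  bottom plate: d = -10.6876 cm → contributes +2722.42 cm⁴
  web plate: d = 3.51244 cm → contributes +2762.7 cm⁴
  top plate: d = 17.5124 cm → contributes +2147.38 cm⁴
  hole: d = 3.51244 cm → contributes −3.49462 cm⁴
Total I = 7 629 cm⁴.

I_xx ≈ 7629 cm⁴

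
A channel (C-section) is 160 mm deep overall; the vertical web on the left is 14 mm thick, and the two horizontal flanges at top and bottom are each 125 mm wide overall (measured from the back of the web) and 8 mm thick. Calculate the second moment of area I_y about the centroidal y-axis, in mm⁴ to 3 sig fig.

I_y ≈ 5.73 × 10⁶ mm⁴

Break the section into simple shapes (no overlaps), measuring from the bottom-left corner of the bounding box.
Web: 14 × 160, A = 2 240 mm², x = 7 mm, Ī = 36 587 mm⁴.
Top flange (beyond web): 111 × 8, A = 888 mm², x = 69.5 mm, Ī = 911 754 mm⁴.
Bottom flange (beyond web): 111 × 8, A = 888 mm², x = 69.5 mm, Ī = 911 754 mm⁴.
Centroid: x̄ = ΣA·x / ΣA = 34.639 mm.
Transfer each piece to the centroidal y-axis using Ī + A·d² with d = x − 34.639:
  web: d = -27.639 mm → contributes +1 747 810 mm⁴
  top flange (beyond web): d = 34.861 mm → contributes +1 990 904 mm⁴
  bottom flange (beyond web): d = 34.861 mm → contributes +1 990 904 mm⁴
Total I = 5 729 617 mm⁴.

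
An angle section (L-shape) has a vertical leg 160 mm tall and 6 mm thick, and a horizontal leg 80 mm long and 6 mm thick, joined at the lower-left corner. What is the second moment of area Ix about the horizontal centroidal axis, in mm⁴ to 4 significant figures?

Ix ≈ 3.849 × 10⁶ mm⁴

Break the section into simple shapes (no overlaps), measuring from the bottom-left corner of the bounding box.
Vertical leg: 6 × 160, A = 960 mm², y = 80 mm, Ī = 2 048 000 mm⁴.
Horizontal leg (remainder): 74 × 6, A = 444 mm², y = 3 mm, Ī = 1 332 mm⁴.
Centroid: ȳ = ΣA·y / ΣA = 55.6496 mm.
Transfer each piece to the horizontal centroidal axis using Ī + A·d² with d = y − 55.6496:
  vertical leg: d = 24.3504 mm → contributes +2 617 226 mm⁴
  horizontal leg (remainder): d = -52.6496 mm → contributes +1 232 090 mm⁴
Total I = 3 849 316 mm⁴.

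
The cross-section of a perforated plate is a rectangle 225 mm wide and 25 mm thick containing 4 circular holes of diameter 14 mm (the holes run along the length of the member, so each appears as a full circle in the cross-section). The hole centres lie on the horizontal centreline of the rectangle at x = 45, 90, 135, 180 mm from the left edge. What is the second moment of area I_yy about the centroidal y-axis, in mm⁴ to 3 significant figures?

Split into non-overlapping primitives; take the origin at the lower-left of the bounding box.
Plate: 225 × 25, A = 5 625 mm², x = 112.5 mm, Ī = 23 730 469 mm⁴.
Hole 1 (subtracted): ⌀14, A = 153.94 mm², x = 45 mm, Ī = 1885.7 mm⁴.
Hole 2 (subtracted): ⌀14, A = 153.94 mm², x = 90 mm, Ī = 1885.7 mm⁴.
Hole 3 (subtracted): ⌀14, A = 153.94 mm², x = 135 mm, Ī = 1885.7 mm⁴.
Hole 4 (subtracted): ⌀14, A = 153.94 mm², x = 180 mm, Ī = 1885.7 mm⁴.
By symmetry the centroid is at mid-width, x̄ = 112.5 mm.
Transfer each piece to the centroidal y-axis using Ī + A·d² with d = x − 112.5:
  plate: d = 0 mm → contributes +23 730 469 mm⁴
  hole 1: d = -67.5 mm → contributes −703 266 mm⁴
  hole 2: d = -22.5 mm → contributes −79 817 mm⁴
  hole 3: d = 22.5 mm → contributes −79 817 mm⁴
  hole 4: d = 67.5 mm → contributes −703 266 mm⁴
Total I = 22 164 303 mm⁴.

I_yy ≈ 2.22 × 10⁷ mm⁴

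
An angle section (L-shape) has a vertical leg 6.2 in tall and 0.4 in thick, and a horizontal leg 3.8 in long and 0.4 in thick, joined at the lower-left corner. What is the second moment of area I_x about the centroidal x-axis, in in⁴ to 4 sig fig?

Break the section into simple shapes (no overlaps), measuring from the bottom-left corner of the bounding box.
Vertical leg: 0.4 × 6.2, A = 2.48 in², y = 3.1 in, Ī = 7.94427 in⁴.
Horizontal leg (remainder): 3.4 × 0.4, A = 1.36 in², y = 0.2 in, Ī = 0.0181333 in⁴.
Centroid: ȳ = ΣA·y / ΣA = 2.07292 in.
Transfer each piece to the centroidal x-axis using Ī + A·d² with d = y − 2.07292:
  vertical leg: d = 1.02708 in → contributes +10.5604 in⁴
  horizontal leg (remainder): d = -1.87292 in → contributes +4.78876 in⁴
Total I = 15.3492 in⁴.

I_x ≈ 15.35 in⁴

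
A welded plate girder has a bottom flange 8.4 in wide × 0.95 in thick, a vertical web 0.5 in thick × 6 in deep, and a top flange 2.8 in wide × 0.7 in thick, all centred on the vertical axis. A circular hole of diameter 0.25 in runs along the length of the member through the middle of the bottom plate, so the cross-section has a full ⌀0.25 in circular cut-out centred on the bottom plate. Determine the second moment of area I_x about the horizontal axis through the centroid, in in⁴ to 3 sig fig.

I_x ≈ 93.3 in⁴

Decompose the section into non-overlapping parts with the origin at the bottom-left of its bounding rectangle.
Bottom plate: 8.4 × 0.95, A = 7.98 in², y = 0.475 in, Ī = 0.60016 in⁴.
Web plate: 0.5 × 6, A = 3 in², y = 3.95 in, Ī = 9 in⁴.
Top plate: 2.8 × 0.7, A = 1.96 in², y = 7.3 in, Ī = 0.080033 in⁴.
Hole (subtracted): ⌀0.25, A = 0.049087 in², y = 0.475 in, Ī = 0.00019175 in⁴.
Centroid: ȳ = ΣA·y / ΣA = 2.3214 in.
Transfer each piece to the horizontal axis through the centroid using Ī + A·d² with d = y − 2.3214:
  bottom plate: d = -1.8464 in → contributes +27.806 in⁴
  web plate: d = 1.6286 in → contributes +16.957 in⁴
  top plate: d = 4.9786 in → contributes +48.661 in⁴
  hole: d = -1.8464 in → contributes −0.16754 in⁴
Total I = 93.256 in⁴.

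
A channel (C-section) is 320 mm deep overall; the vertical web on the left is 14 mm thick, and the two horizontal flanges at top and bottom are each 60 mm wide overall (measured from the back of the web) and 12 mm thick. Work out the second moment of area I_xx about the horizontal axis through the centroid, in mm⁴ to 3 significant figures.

Decompose the section into non-overlapping parts with the origin at the bottom-left of its bounding rectangle.
Web: 14 × 320, A = 4 480 mm², y = 160 mm, Ī = 38 229 333 mm⁴.
Top flange (beyond web): 46 × 12, A = 552 mm², y = 314 mm, Ī = 6 624 mm⁴.
Bottom flange (beyond web): 46 × 12, A = 552 mm², y = 6 mm, Ī = 6 624 mm⁴.
By symmetry the centroid is at mid-height, ȳ = 160 mm.
Transfer each piece to the horizontal axis through the centroid using Ī + A·d² with d = y − 160:
  web: d = 0 mm → contributes +38 229 333 mm⁴
  top flange (beyond web): d = 154 mm → contributes +13 097 856 mm⁴
  bottom flange (beyond web): d = -154 mm → contributes +13 097 856 mm⁴
Total I = 64 425 045 mm⁴.

I_xx ≈ 6.44 × 10⁷ mm⁴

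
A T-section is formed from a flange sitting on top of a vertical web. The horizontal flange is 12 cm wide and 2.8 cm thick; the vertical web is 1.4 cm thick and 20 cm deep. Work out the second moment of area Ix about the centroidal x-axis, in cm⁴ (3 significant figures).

Ix ≈ 2940 cm⁴

Decompose the section into non-overlapping parts with the origin at the bottom-left of its bounding rectangle.
Flange: 12 × 2.8, A = 33.6 cm², y = 21.4 cm, Ī = 21.952 cm⁴.
Web: 1.4 × 20, A = 28 cm², y = 10 cm, Ī = 933.33 cm⁴.
Centroid: ȳ = ΣA·y / ΣA = 16.218 cm.
Transfer each piece to the centroidal x-axis using Ī + A·d² with d = y − 16.218:
  flange: d = 5.1818 cm → contributes +924.15 cm⁴
  web: d = -6.2182 cm → contributes +2 016 cm⁴
Total I = 2940.1 cm⁴.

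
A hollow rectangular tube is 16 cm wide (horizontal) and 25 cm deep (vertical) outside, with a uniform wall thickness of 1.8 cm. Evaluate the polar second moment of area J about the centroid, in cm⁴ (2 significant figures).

J ≈ 1.6 × 10⁴ cm⁴

Decompose the section into non-overlapping parts with the origin at the bottom-left of its bounding rectangle.
Outer rectangle: 16 × 25, A = 400 cm², y = 12.5 cm, Ī = 20 833 cm⁴.
Inner void (subtracted): 12.4 × 21.4, A = 265.4 cm², y = 12.5 cm, Ī = 10 127 cm⁴.
By symmetry the centroid is at mid-height, ȳ = 12.5 cm.
All pieces are centred on the centroidal x-axis, so I = ΣĪ (holes subtracted) = 10 706 cm⁴.
Repeating about the centroidal y-axis gives I_y = 5 133 cm⁴.
Polar second moment: J = I_x + I_y = 15 839 cm⁴.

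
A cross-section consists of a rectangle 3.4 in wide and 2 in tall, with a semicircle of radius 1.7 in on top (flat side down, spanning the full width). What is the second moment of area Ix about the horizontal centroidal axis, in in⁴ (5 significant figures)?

Treat the section as a set of non-overlapping primitives; coordinates are from the bounding-box lower-left.
Rectangular body: 3.4 × 2, A = 6.8 in², y = 1 in, Ī = 2.266667 in⁴.
Semicircular cap: semicircle r = 1.7, A = 4.539601 in², y = 2.721502 in, Ī = 0.9167011 in⁴.
Centroid: ȳ = ΣA·y / ΣA = 1.689172 in.
Transfer each piece to the horizontal centroidal axis using Ī + A·d² with d = y − 1.689172:
  rectangular body: d = -0.6891719 in → contributes +5.496381 in⁴
  semicircular cap: d = 1.032331 in → contributes +5.754583 in⁴
Total I = 11.25096 in⁴.

Ix ≈ 11.251 in⁴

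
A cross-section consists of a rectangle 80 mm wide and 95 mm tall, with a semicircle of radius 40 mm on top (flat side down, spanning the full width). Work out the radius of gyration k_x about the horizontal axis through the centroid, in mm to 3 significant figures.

Break the section into simple shapes (no overlaps), measuring from the bottom-left corner of the bounding box.
Rectangular body: 80 × 95, A = 7 600 mm², y = 47.5 mm, Ī = 5 715 833 mm⁴.
Semicircular cap: semicircle r = 40, A = 2513.3 mm², y = 111.98 mm, Ī = 280 978 mm⁴.
Centroid: ȳ = ΣA·y / ΣA = 63.523 mm.
Transfer each piece to the horizontal axis through the centroid using Ī + A·d² with d = y − 63.523:
  rectangular body: d = -16.023 mm → contributes +7 667 084 mm⁴
  semicircular cap: d = 48.453 mm → contributes +6 181 450 mm⁴
Total I = 13 848 534 mm⁴.
Radius of gyration: k = √(I/A) = √(13 848 534 / 10 113) = 37.005 mm.

k_x ≈ 37.0 mm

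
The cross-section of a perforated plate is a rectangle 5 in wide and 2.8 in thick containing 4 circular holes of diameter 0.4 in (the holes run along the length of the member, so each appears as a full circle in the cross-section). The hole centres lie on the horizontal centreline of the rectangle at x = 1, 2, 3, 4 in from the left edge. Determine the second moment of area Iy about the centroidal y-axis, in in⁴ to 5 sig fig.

Split into non-overlapping primitives; take the origin at the lower-left of the bounding box.
Plate: 5 × 2.8, A = 14 in², x = 2.5 in, Ī = 29.16667 in⁴.
Hole 1 (subtracted): ⌀0.4, A = 0.1256637 in², x = 1 in, Ī = 0.001256637 in⁴.
Hole 2 (subtracted): ⌀0.4, A = 0.1256637 in², x = 2 in, Ī = 0.001256637 in⁴.
Hole 3 (subtracted): ⌀0.4, A = 0.1256637 in², x = 3 in, Ī = 0.001256637 in⁴.
Hole 4 (subtracted): ⌀0.4, A = 0.1256637 in², x = 4 in, Ī = 0.001256637 in⁴.
By symmetry the centroid is at mid-width, x̄ = 2.5 in.
Transfer each piece to the centroidal y-axis using Ī + A·d² with d = x − 2.5:
  plate: d = 0 in → contributes +29.16667 in⁴
  hole 1: d = -1.5 in → contributes −0.284 in⁴
  hole 2: d = -0.5 in → contributes −0.03267256 in⁴
  hole 3: d = 0.5 in → contributes −0.03267256 in⁴
  hole 4: d = 1.5 in → contributes −0.284 in⁴
Total I = 28.53332 in⁴.

Iy ≈ 28.533 in⁴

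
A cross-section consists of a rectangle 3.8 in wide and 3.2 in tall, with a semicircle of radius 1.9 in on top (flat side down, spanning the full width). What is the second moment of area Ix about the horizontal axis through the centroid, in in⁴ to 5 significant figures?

Ix ≈ 34.201 in⁴

Treat the section as a set of non-overlapping primitives; coordinates are from the bounding-box lower-left.
Rectangular body: 3.8 × 3.2, A = 12.16 in², y = 1.6 in, Ī = 10.37653 in⁴.
Semicircular cap: semicircle r = 1.9, A = 5.670575 in², y = 4.006385 in, Ī = 1.430364 in⁴.
Centroid: ȳ = ΣA·y / ΣA = 2.365291 in.
Transfer each piece to the horizontal axis through the centroid using Ī + A·d² with d = y − 2.365291:
  rectangular body: d = -0.7652914 in → contributes +17.49829 in⁴
  semicircular cap: d = 1.641094 in → contributes +16.70229 in⁴
Total I = 34.20058 in⁴.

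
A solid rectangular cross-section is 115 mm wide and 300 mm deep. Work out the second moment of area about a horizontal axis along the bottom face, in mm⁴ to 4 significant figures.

The section: 115 × 300, A = 34 500 mm², y = 150 mm, Ī = 258 750 000 mm⁴.
Transfer it to the base of the section using Ī + A·d² with d = y − 0:
  the section: d = 150 mm → contributes +1 035 000 000 mm⁴
Total I = 1 035 000 000 mm⁴.

I_base ≈ 1.035 × 10⁹ mm⁴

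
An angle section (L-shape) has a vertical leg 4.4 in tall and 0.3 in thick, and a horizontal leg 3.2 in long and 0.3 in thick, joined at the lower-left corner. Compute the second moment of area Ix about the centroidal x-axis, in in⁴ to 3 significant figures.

Break the section into simple shapes (no overlaps), measuring from the bottom-left corner of the bounding box.
Vertical leg: 0.3 × 4.4, A = 1.32 in², y = 2.2 in, Ī = 2.1296 in⁴.
Horizontal leg (remainder): 2.9 × 0.3, A = 0.87 in², y = 0.15 in, Ī = 0.006525 in⁴.
Centroid: ȳ = ΣA·y / ΣA = 1.3856 in.
Transfer each piece to the centroidal x-axis using Ī + A·d² with d = y − 1.3856:
  vertical leg: d = 0.81438 in → contributes +3.0051 in⁴
  horizontal leg (remainder): d = -1.2356 in → contributes +1.3348 in⁴
Total I = 4.3398 in⁴.

Ix ≈ 4.34 in⁴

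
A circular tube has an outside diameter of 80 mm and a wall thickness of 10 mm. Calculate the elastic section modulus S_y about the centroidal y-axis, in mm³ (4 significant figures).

Split into non-overlapping primitives; take the origin at the lower-left of the bounding box.
Outer circle: ⌀80, A = 5026.55 mm², x = 40 mm, Ī = 2 010 619 mm⁴.
Bore (subtracted): ⌀60, A = 2827.43 mm², x = 40 mm, Ī = 636 173 mm⁴.
By symmetry the centroid is at mid-width, x̄ = 40 mm.
All pieces are centred on the centroidal y-axis, so I = ΣĪ (holes subtracted) = 1 374 447 mm⁴.
Extreme fibre distance c = 40 mm; S = I/c = 34361.2 mm³.

S_y ≈ 3.436 × 10⁴ mm³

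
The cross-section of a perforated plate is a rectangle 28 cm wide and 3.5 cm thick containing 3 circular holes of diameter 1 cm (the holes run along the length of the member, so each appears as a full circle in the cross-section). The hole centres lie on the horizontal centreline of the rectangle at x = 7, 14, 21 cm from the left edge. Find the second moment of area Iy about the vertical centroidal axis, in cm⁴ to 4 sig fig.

Iy ≈ 6326 cm⁴

Decompose the section into non-overlapping parts with the origin at the bottom-left of its bounding rectangle.
Plate: 28 × 3.5, A = 98 cm², x = 14 cm, Ī = 6402.67 cm⁴.
Hole 1 (subtracted): ⌀1, A = 0.785398 cm², x = 7 cm, Ī = 0.0490874 cm⁴.
Hole 2 (subtracted): ⌀1, A = 0.785398 cm², x = 14 cm, Ī = 0.0490874 cm⁴.
Hole 3 (subtracted): ⌀1, A = 0.785398 cm², x = 21 cm, Ī = 0.0490874 cm⁴.
By symmetry the centroid is at mid-width, x̄ = 14 cm.
Transfer each piece to the vertical centroidal axis using Ī + A·d² with d = x − 14:
  plate: d = 0 cm → contributes +6402.67 cm⁴
  hole 1: d = -7 cm → contributes −38.5336 cm⁴
  hole 2: d = 0 cm → contributes −0.0490874 cm⁴
  hole 3: d = 7 cm → contributes −38.5336 cm⁴
Total I = 6325.55 cm⁴.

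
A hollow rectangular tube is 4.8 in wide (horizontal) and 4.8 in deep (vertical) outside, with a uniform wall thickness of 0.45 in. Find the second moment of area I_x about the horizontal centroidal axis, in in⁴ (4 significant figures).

Decompose the section into non-overlapping parts with the origin at the bottom-left of its bounding rectangle.
Outer rectangle: 4.8 × 4.8, A = 23.04 in², y = 2.4 in, Ī = 44.2368 in⁴.
Inner void (subtracted): 3.9 × 3.9, A = 15.21 in², y = 2.4 in, Ī = 19.2787 in⁴.
By symmetry the centroid is at mid-height, ȳ = 2.4 in.
All pieces are centred on the horizontal centroidal axis, so I = ΣĪ (holes subtracted) = 24.9581 in⁴.

I_x ≈ 24.96 in⁴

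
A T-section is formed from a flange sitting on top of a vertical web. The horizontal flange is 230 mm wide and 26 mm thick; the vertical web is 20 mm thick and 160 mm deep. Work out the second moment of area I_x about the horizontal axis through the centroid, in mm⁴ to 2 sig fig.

I_x ≈ 2.5 × 10⁷ mm⁴

Split into non-overlapping primitives; take the origin at the lower-left of the bounding box.
Flange: 230 × 26, A = 5 980 mm², y = 173 mm, Ī = 336 873 mm⁴.
Web: 20 × 160, A = 3 200 mm², y = 80 mm, Ī = 6 826 667 mm⁴.
Centroid: ȳ = ΣA·y / ΣA = 140.6 mm.
Transfer each piece to the horizontal axis through the centroid using Ī + A·d² with d = y − 140.6:
  flange: d = 32.42 mm → contributes +6 621 532 mm⁴
  web: d = -60.58 mm → contributes +18 571 122 mm⁴
Total I = 25 192 654 mm⁴.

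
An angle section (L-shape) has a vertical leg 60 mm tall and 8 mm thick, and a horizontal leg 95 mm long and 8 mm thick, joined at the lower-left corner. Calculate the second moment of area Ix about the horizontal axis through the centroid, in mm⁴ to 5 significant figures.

Ix ≈ 3.3975 × 10⁵ mm⁴

Treat the section as a set of non-overlapping primitives; coordinates are from the bounding-box lower-left.
Vertical leg: 8 × 60, A = 480 mm², y = 30 mm, Ī = 144 000 mm⁴.
Horizontal leg (remainder): 87 × 8, A = 696 mm², y = 4 mm, Ī = 3 712 mm⁴.
Centroid: ȳ = ΣA·y / ΣA = 14.61224 mm.
Transfer each piece to the horizontal axis through the centroid using Ī + A·d² with d = y − 14.61224:
  vertical leg: d = 15.38776 mm → contributes +257655.8 mm⁴
  horizontal leg (remainder): d = -10.61224 mm → contributes +82095.34 mm⁴
Total I = 339751.2 mm⁴.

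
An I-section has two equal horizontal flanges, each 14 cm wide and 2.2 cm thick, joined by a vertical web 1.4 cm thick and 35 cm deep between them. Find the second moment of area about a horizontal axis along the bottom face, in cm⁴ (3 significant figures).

Break the section into simple shapes (no overlaps), measuring from the bottom-left corner of the bounding box.
Bottom flange: 14 × 2.2, A = 30.8 cm², y = 1.1 cm, Ī = 12.423 cm⁴.
Web: 1.4 × 35, A = 49 cm², y = 19.7 cm, Ī = 5002.1 cm⁴.
Top flange: 14 × 2.2, A = 30.8 cm², y = 38.3 cm, Ī = 12.423 cm⁴.
Transfer each piece to a horizontal axis along the bottom face using Ī + A·d² with d = y − 0:
  bottom flange: d = 1.1 cm → contributes +49.691 cm⁴
  web: d = 19.7 cm → contributes +24 018 cm⁴
  top flange: d = 38.3 cm → contributes +45 193 cm⁴
Total I = 69 261 cm⁴.

I_base ≈ 6.93 × 10⁴ cm⁴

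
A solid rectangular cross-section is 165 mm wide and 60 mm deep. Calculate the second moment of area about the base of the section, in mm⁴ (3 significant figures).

I_base ≈ 1.19 × 10⁷ mm⁴

The section: 165 × 60, A = 9 900 mm², y = 30 mm, Ī = 2 970 000 mm⁴.
Transfer it to a horizontal axis along the bottom face using Ī + A·d² with d = y − 0:
  the section: d = 30 mm → contributes +11 880 000 mm⁴
Total I = 11 880 000 mm⁴.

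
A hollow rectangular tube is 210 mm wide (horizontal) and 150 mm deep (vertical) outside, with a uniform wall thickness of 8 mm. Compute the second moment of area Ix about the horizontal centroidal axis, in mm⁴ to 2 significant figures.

Ix ≈ 2.0 × 10⁷ mm⁴

Break the section into simple shapes (no overlaps), measuring from the bottom-left corner of the bounding box.
Outer rectangle: 210 × 150, A = 31 500 mm², y = 75 mm, Ī = 59 062 500 mm⁴.
Inner void (subtracted): 194 × 134, A = 25 996 mm², y = 75 mm, Ī = 38 898 681 mm⁴.
By symmetry the centroid is at mid-height, ȳ = 75 mm.
All pieces are centred on the horizontal centroidal axis, so I = ΣĪ (holes subtracted) = 20 163 819 mm⁴.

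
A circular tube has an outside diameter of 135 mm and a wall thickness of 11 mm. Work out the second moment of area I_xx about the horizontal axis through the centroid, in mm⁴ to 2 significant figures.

I_xx ≈ 8.3 × 10⁶ mm⁴

Decompose the section into non-overlapping parts with the origin at the bottom-left of its bounding rectangle.
Outer circle: ⌀135, A = 14 314 mm², y = 67.5 mm, Ī = 16 304 406 mm⁴.
Bore (subtracted): ⌀113, A = 10 029 mm², y = 67.5 mm, Ī = 8 003 569 mm⁴.
By symmetry the centroid is at mid-height, ȳ = 67.5 mm.
All pieces are centred on the horizontal axis through the centroid, so I = ΣĪ (holes subtracted) = 8 300 837 mm⁴.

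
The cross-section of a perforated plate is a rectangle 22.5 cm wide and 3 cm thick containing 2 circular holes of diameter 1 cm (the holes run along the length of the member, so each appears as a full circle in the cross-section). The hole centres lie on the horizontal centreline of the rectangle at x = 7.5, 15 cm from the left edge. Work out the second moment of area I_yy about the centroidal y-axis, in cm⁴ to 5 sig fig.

Decompose the section into non-overlapping parts with the origin at the bottom-left of its bounding rectangle.
Plate: 22.5 × 3, A = 67.5 cm², x = 11.25 cm, Ī = 2847.656 cm⁴.
Hole 1 (subtracted): ⌀1, A = 0.7853982 cm², x = 7.5 cm, Ī = 0.04908739 cm⁴.
Hole 2 (subtracted): ⌀1, A = 0.7853982 cm², x = 15 cm, Ī = 0.04908739 cm⁴.
By symmetry the centroid is at mid-width, x̄ = 11.25 cm.
Transfer each piece to the centroidal y-axis using Ī + A·d² with d = x − 11.25:
  plate: d = 0 cm → contributes +2847.656 cm⁴
  hole 1: d = -3.75 cm → contributes −11.09375 cm⁴
  hole 2: d = 3.75 cm → contributes −11.09375 cm⁴
Total I = 2825.469 cm⁴.

I_yy ≈ 2825.5 cm⁴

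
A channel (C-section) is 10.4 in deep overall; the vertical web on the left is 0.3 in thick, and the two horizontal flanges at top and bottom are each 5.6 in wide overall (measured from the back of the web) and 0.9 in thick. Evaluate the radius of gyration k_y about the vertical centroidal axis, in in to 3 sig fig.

k_y ≈ 1.79 in

Treat the section as a set of non-overlapping primitives; coordinates are from the bounding-box lower-left.
Web: 0.3 × 10.4, A = 3.12 in², x = 0.15 in, Ī = 0.0234 in⁴.
Top flange (beyond web): 5.3 × 0.9, A = 4.77 in², x = 2.95 in, Ī = 11.166 in⁴.
Bottom flange (beyond web): 5.3 × 0.9, A = 4.77 in², x = 2.95 in, Ī = 11.166 in⁴.
Centroid: x̄ = ΣA·x / ΣA = 2.26 in.
Transfer each piece to the vertical centroidal axis using Ī + A·d² with d = x − 2.26:
  web: d = -2.11 in → contributes +13.913 in⁴
  top flange (beyond web): d = 0.69005 in → contributes +13.437 in⁴
  bottom flange (beyond web): d = 0.69005 in → contributes +13.437 in⁴
Total I = 40.787 in⁴.
Radius of gyration: k = √(I/A) = √(40.787 / 12.66) = 1.7949 in.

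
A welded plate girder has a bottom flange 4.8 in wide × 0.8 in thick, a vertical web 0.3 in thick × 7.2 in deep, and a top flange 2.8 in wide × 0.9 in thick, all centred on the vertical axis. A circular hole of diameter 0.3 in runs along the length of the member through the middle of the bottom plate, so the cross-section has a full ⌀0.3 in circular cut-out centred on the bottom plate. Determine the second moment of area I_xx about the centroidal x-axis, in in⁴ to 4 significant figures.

I_xx ≈ 108.5 in⁴

Treat the section as a set of non-overlapping primitives; coordinates are from the bounding-box lower-left.
Bottom plate: 4.8 × 0.8, A = 3.84 in², y = 0.4 in, Ī = 0.2048 in⁴.
Web plate: 0.3 × 7.2, A = 2.16 in², y = 4.4 in, Ī = 9.3312 in⁴.
Top plate: 2.8 × 0.9, A = 2.52 in², y = 8.45 in, Ī = 0.1701 in⁴.
Hole (subtracted): ⌀0.3, A = 0.0706858 in², y = 0.4 in, Ī = 0.000397608 in⁴.
Centroid: ȳ = ΣA·y / ΣA = 3.82347 in.
Transfer each piece to the centroidal x-axis using Ī + A·d² with d = y − 3.82347:
  bottom plate: d = -3.42347 in → contributes +45.2102 in⁴
  web plate: d = 0.576527 in → contributes +10.0491 in⁴
  top plate: d = 4.62653 in → contributes +54.1101 in⁴
  hole: d = -3.42347 in → contributes −0.828847 in⁴
Total I = 108.541 in⁴.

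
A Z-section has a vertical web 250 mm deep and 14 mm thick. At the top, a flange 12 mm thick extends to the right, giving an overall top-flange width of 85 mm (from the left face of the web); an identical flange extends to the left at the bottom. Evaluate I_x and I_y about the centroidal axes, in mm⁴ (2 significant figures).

Split into non-overlapping primitives; take the origin at the lower-left of the bounding box.
Web: 14 × 250, A = 3 500 mm², y = 125 mm, Ī = 18 229 167 mm⁴.
Top flange (beyond web): 71 × 12, A = 852 mm², y = 244 mm, Ī = 10 224 mm⁴.
Bottom flange (beyond web): 71 × 12, A = 852 mm², y = 6 mm, Ī = 10 224 mm⁴.
Centroid: ȳ = ΣA·y / ΣA = 125 mm.
Transfer each piece to the centroidal x-axis using Ī + A·d² with d = y − 125:
  web: d = 0 mm → contributes +18 229 167 mm⁴
  top flange (beyond web): d = 119 mm → contributes +12 075 396 mm⁴
  bottom flange (beyond web): d = -119 mm → contributes +12 075 396 mm⁴
Total I = 42 379 959 mm⁴.
For the y-axis: x̄ = 78 mm.
Repeating about the centroidal y-axis gives I_y = 3 850 839 mm⁴.

I_x ≈ 4.2 × 10⁷ mm⁴, I_y ≈ 3.9 × 10⁶ mm⁴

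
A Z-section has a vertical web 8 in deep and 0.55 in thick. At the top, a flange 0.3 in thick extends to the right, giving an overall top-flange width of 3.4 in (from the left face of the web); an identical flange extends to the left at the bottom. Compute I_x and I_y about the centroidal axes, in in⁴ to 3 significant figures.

I_x ≈ 48.8 in⁴, I_y ≈ 6.21 in⁴

Decompose the section into non-overlapping parts with the origin at the bottom-left of its bounding rectangle.
Web: 0.55 × 8, A = 4.4 in², y = 4 in, Ī = 23.467 in⁴.
Top flange (beyond web): 2.85 × 0.3, A = 0.855 in², y = 7.85 in, Ī = 0.0064125 in⁴.
Bottom flange (beyond web): 2.85 × 0.3, A = 0.855 in², y = 0.15 in, Ī = 0.0064125 in⁴.
Centroid: ȳ = ΣA·y / ΣA = 4 in.
Transfer each piece to the centroidal x-axis using Ī + A·d² with d = y − 4:
  web: d = 0 in → contributes +23.467 in⁴
  top flange (beyond web): d = 3.85 in → contributes +12.68 in⁴
  bottom flange (beyond web): d = -3.85 in → contributes +12.68 in⁴
Total I = 48.826 in⁴.
For the y-axis: x̄ = 3.125 in.
Repeating about the centroidal y-axis gives I_y = 6.2103 in⁴.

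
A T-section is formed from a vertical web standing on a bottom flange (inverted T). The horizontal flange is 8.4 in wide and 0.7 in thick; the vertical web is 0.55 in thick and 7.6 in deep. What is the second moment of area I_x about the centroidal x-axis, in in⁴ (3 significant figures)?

Break the section into simple shapes (no overlaps), measuring from the bottom-left corner of the bounding box.
Flange: 8.4 × 0.7, A = 5.88 in², y = 0.35 in, Ī = 0.2401 in⁴.
Web: 0.55 × 7.6, A = 4.18 in², y = 4.5 in, Ī = 20.12 in⁴.
Centroid: ȳ = ΣA·y / ΣA = 2.0744 in.
Transfer each piece to the centroidal x-axis using Ī + A·d² with d = y − 2.0744:
  flange: d = -1.7244 in → contributes +17.724 in⁴
  web: d = 2.4256 in → contributes +44.714 in⁴
Total I = 62.438 in⁴.

I_x ≈ 62.4 in⁴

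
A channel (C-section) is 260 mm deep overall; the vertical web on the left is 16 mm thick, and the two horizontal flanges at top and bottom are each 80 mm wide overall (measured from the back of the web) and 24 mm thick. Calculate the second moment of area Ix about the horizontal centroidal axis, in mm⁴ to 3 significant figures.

Decompose the section into non-overlapping parts with the origin at the bottom-left of its bounding rectangle.
Web: 16 × 260, A = 4 160 mm², y = 130 mm, Ī = 23 434 667 mm⁴.
Top flange (beyond web): 64 × 24, A = 1 536 mm², y = 248 mm, Ī = 73 728 mm⁴.
Bottom flange (beyond web): 64 × 24, A = 1 536 mm², y = 12 mm, Ī = 73 728 mm⁴.
By symmetry the centroid is at mid-height, ȳ = 130 mm.
Transfer each piece to the horizontal centroidal axis using Ī + A·d² with d = y − 130:
  web: d = 0 mm → contributes +23 434 667 mm⁴
  top flange (beyond web): d = 118 mm → contributes +21 460 992 mm⁴
  bottom flange (beyond web): d = -118 mm → contributes +21 460 992 mm⁴
Total I = 66 356 651 mm⁴.

Ix ≈ 6.64 × 10⁷ mm⁴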